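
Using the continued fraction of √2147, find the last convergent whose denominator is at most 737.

19322/417

√2147 = [46; 2, 1, 45, 1, 2, 92, …] (period length 6).
Convergents:
  p_0/q_0 = 46/1
  p_1/q_1 = 93/2
  p_2/q_2 = 139/3
  p_3/q_3 = 6348/137
  p_4/q_4 = 6487/140
  p_5/q_5 = 19322/417
  p_6/q_6 = 1784111/38504
q_5 = 417 ≤ 737 < 38504 = q_6, so the answer is 19322/417.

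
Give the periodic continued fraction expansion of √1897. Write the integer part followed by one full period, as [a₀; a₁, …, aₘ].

a₀ = ⌊√1897⌋ = 43.
With m₀=0, d₀=1 and mₖ₊₁ = dₖaₖ − mₖ, dₖ₊₁ = (n − mₖ₊₁²)/dₖ, aₖ₊₁ = ⌊(a₀+mₖ₊₁)/dₖ₊₁⌋:
  k=1: m=43, d=48, a=1
  k=2: m=5, d=39, a=1
  k=3: m=34, d=19, a=4
  k=4: m=42, d=7, a=12
  k=5: m=42, d=19, a=4
  k=6: m=34, d=39, a=1
  k=7: m=5, d=48, a=1
  k=8: m=43, d=1, a=86
d=1 and a=2a₀=86 at k=8, so the next step gives (m, d) = (43, 48) again — its k=1 value — and the period has length 8.

[43; 1, 1, 4, 12, 4, 1, 1, 86]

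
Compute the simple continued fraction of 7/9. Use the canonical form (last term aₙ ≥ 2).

[0; 1, 3, 2]

7 = 0·9 + 7
9 = 1·7 + 2
7 = 3·2 + 1
2 = 2·1 + 0  (stop)
So 7/9 = [0; 1, 3, 2].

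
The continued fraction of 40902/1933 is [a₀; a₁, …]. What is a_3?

1

40902 = 21·1933 + 309   →  a_0 = 21
1933 = 6·309 + 79   →  a_1 = 6
309 = 3·79 + 72   →  a_2 = 3
79 = 1·72 + 7   →  a_3 = 1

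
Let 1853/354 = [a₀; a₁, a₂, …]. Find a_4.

1853 = 5·354 + 83   →  a_0 = 5
354 = 4·83 + 22   →  a_1 = 4
83 = 3·22 + 17   →  a_2 = 3
22 = 1·17 + 5   →  a_3 = 1
17 = 3·5 + 2   →  a_4 = 3

3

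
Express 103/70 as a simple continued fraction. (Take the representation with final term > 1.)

[1; 2, 8, 4]

103 = 1×70 + 33
70 = 2×33 + 4
33 = 8×4 + 1
4 = 4×1 + 0  (stop)
So 103/70 = [1; 2, 8, 4].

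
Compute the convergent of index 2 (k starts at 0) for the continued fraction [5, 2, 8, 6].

93/17

Using pₖ = aₖpₖ₋₁ + pₖ₋₂, qₖ = aₖqₖ₋₁ + qₖ₋₂ (with p₋₁=1, p₋₂=0, q₋₁=0, q₋₂=1):
  k=0: a=5, p=5, q=1
  k=1: a=2, p=11, q=2
  k=2: a=8, p=93, q=17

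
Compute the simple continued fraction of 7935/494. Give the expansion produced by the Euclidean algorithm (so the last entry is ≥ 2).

[16; 15, 1, 14, 2]

7935 = 16·494 + 31
494 = 15·31 + 29
31 = 1·29 + 2
29 = 14·2 + 1
2 = 2·1 + 0  (stop)
So 7935/494 = [16; 15, 1, 14, 2].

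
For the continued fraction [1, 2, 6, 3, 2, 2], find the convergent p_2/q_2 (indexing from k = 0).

Using pₖ = aₖpₖ₋₁ + pₖ₋₂, qₖ = aₖqₖ₋₁ + qₖ₋₂ (with p₋₁=1, p₋₂=0, q₋₁=0, q₋₂=1):
  k=0: a=1, p=1, q=1
  k=1: a=2, p=3, q=2
  k=2: a=6, p=19, q=13

19/13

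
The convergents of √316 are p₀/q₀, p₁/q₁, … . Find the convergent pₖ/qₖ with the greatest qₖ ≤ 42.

160/9

√316 = [17; 1, 3, 2, 8, 2, 3, 1, 34, …] (period length 8).
Convergents:
  p_0/q_0 = 17/1
  p_1/q_1 = 18/1
  p_2/q_2 = 71/4
  p_3/q_3 = 160/9
  p_4/q_4 = 1351/76
q_3 = 9 ≤ 42 < 76 = q_4, so the answer is 160/9.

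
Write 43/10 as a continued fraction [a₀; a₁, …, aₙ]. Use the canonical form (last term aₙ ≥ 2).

[4; 3, 3]

43 = 4*10 + 3
10 = 3*3 + 1
3 = 3*1 + 0  (stop)
So 43/10 = [4; 3, 3].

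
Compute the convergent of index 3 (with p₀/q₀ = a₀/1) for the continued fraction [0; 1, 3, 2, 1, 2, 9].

7/9

Using pₖ = aₖpₖ₋₁ + pₖ₋₂, qₖ = aₖqₖ₋₁ + qₖ₋₂ (with p₋₁=1, p₋₂=0, q₋₁=0, q₋₂=1):
  k=0: a=0, p=0, q=1
  k=1: a=1, p=1, q=1
  k=2: a=3, p=3, q=4
  k=3: a=2, p=7, q=9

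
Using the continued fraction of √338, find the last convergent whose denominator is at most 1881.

26327/1432

√338 = [18; 2, 1, 1, 2, 36, …] (period length 5).
Convergents:
  p_0/q_0 = 18/1
  p_1/q_1 = 37/2
  p_2/q_2 = 55/3
  p_3/q_3 = 92/5
  p_4/q_4 = 239/13
  p_5/q_5 = 8696/473
  p_6/q_6 = 17631/959
  p_7/q_7 = 26327/1432
  p_8/q_8 = 43958/2391
q_7 = 1432 ≤ 1881 < 2391 = q_8, so the answer is 26327/1432.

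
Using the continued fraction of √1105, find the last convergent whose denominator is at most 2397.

28488/857

√1105 = [33; 4, 7, 7, 4, 66, …] (period length 5).
Convergents:
  p_0/q_0 = 33/1
  p_1/q_1 = 133/4
  p_2/q_2 = 964/29
  p_3/q_3 = 6881/207
  p_4/q_4 = 28488/857
  p_5/q_5 = 1887089/56769
q_4 = 857 ≤ 2397 < 56769 = q_5, so the answer is 28488/857.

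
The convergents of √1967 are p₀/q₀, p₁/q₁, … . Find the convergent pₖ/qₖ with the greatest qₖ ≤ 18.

754/17

√1967 = [44; 2, 1, 5, 1, 2, 88, …] (period length 6).
Convergents:
  p_0/q_0 = 44/1
  p_1/q_1 = 89/2
  p_2/q_2 = 133/3
  p_3/q_3 = 754/17
  p_4/q_4 = 887/20
q_3 = 17 ≤ 18 < 20 = q_4, so the answer is 754/17.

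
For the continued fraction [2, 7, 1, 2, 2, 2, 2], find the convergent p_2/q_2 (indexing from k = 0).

17/8

Using pₖ = aₖpₖ₋₁ + pₖ₋₂, qₖ = aₖqₖ₋₁ + qₖ₋₂ (with p₋₁=1, p₋₂=0, q₋₁=0, q₋₂=1):
  k=0: a=2, p=2, q=1
  k=1: a=7, p=15, q=7
  k=2: a=1, p=17, q=8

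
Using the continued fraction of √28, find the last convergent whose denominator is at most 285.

√28 = [5; 3, 2, 3, 10, …] (period length 4).
Convergents:
  p_0/q_0 = 5/1
  p_1/q_1 = 16/3
  p_2/q_2 = 37/7
  p_3/q_3 = 127/24
  p_4/q_4 = 1307/247
  p_5/q_5 = 4048/765
q_4 = 247 ≤ 285 < 765 = q_5, so the answer is 1307/247.

1307/247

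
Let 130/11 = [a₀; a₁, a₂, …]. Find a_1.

1

130 = 11·11 + 9   →  a_0 = 11
11 = 1·9 + 2   →  a_1 = 1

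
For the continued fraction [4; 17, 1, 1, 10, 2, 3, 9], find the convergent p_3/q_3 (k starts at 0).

142/35

Using pₖ = aₖpₖ₋₁ + pₖ₋₂, qₖ = aₖqₖ₋₁ + qₖ₋₂ (with p₋₁=1, p₋₂=0, q₋₁=0, q₋₂=1):
  k=0: a=4, p=4, q=1
  k=1: a=17, p=69, q=17
  k=2: a=1, p=73, q=18
  k=3: a=1, p=142, q=35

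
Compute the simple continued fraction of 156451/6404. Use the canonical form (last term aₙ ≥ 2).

156451 = 24*6404 + 2755
6404 = 2*2755 + 894
2755 = 3*894 + 73
894 = 12*73 + 18
73 = 4*18 + 1
18 = 18*1 + 0  (stop)
So 156451/6404 = [24; 2, 3, 12, 4, 18].

[24; 2, 3, 12, 4, 18]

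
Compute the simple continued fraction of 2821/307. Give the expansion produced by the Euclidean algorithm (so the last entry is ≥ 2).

2821 = 9×307 + 58
307 = 5×58 + 17
58 = 3×17 + 7
17 = 2×7 + 3
7 = 2×3 + 1
3 = 3×1 + 0  (stop)
So 2821/307 = [9; 5, 3, 2, 2, 3].

[9; 5, 3, 2, 2, 3]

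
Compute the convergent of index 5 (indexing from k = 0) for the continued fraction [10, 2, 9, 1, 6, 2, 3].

3258/311

Using pₖ = aₖpₖ₋₁ + pₖ₋₂, qₖ = aₖqₖ₋₁ + qₖ₋₂ (with p₋₁=1, p₋₂=0, q₋₁=0, q₋₂=1):
  k=0: a=10, p=10, q=1
  k=1: a=2, p=21, q=2
  k=2: a=9, p=199, q=19
  k=3: a=1, p=220, q=21
  k=4: a=6, p=1519, q=145
  k=5: a=2, p=3258, q=311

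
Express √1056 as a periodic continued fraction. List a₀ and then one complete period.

[32; 2, 64]

a₀ = ⌊√1056⌋ = 32.
With m₀=0, d₀=1 and mₖ₊₁ = dₖaₖ − mₖ, dₖ₊₁ = (n − mₖ₊₁²)/dₖ, aₖ₊₁ = ⌊(a₀+mₖ₊₁)/dₖ₊₁⌋:
  k=1: m=32, d=32, a=2
  k=2: m=32, d=1, a=64
d=1 and a=2a₀=64 at k=2, so the next step gives (m, d) = (32, 32) again — its k=1 value — and the period has length 2.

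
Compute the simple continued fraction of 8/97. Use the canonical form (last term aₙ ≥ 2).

[0; 12, 8]

8 = 0×97 + 8
97 = 12×8 + 1
8 = 8×1 + 0  (stop)
So 8/97 = [0; 12, 8].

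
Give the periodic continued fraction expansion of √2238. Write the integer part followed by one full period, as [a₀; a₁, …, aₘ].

a₀ = ⌊√2238⌋ = 47.

[47; 3, 3, 1, 30, 1, 3, 3, 94]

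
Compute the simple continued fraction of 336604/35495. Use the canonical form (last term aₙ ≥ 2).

336604 = 9·35495 + 17149
35495 = 2·17149 + 1197
17149 = 14·1197 + 391
1197 = 3·391 + 24
391 = 16·24 + 7
24 = 3·7 + 3
7 = 2·3 + 1
3 = 3·1 + 0  (stop)
So 336604/35495 = [9; 2, 14, 3, 16, 3, 2, 3].

[9; 2, 14, 3, 16, 3, 2, 3]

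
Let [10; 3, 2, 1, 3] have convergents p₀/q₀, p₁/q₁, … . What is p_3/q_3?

103/10

Using pₖ = aₖpₖ₋₁ + pₖ₋₂, qₖ = aₖqₖ₋₁ + qₖ₋₂ (with p₋₁=1, p₋₂=0, q₋₁=0, q₋₂=1):
  k=0: a=10, p=10, q=1
  k=1: a=3, p=31, q=3
  k=2: a=2, p=72, q=7
  k=3: a=1, p=103, q=10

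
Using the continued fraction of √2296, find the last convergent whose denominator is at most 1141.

54577/1139

√2296 = [47; 1, 10, 1, 94, …] (period length 4).
Convergents:
  p_0/q_0 = 47/1
  p_1/q_1 = 48/1
  p_2/q_2 = 527/11
  p_3/q_3 = 575/12
  p_4/q_4 = 54577/1139
  p_5/q_5 = 55152/1151
q_4 = 1139 ≤ 1141 < 1151 = q_5, so the answer is 54577/1139.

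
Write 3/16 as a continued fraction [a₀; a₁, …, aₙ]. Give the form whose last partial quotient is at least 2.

[0; 5, 3]

3 = 0*16 + 3
16 = 5*3 + 1
3 = 3*1 + 0  (stop)
So 3/16 = [0; 5, 3].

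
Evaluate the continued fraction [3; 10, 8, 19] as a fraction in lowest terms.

Fold from the inside: start with 19/1.
  8 + 1/19 = 153/19
  10 + 19/153 = 1549/153
  3 + 153/1549 = 4800/1549

4800/1549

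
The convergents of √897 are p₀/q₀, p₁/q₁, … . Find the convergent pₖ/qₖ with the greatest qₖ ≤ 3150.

35910/1199

√897 = [29; 1, 18, 1, 58, …] (period length 4).
Convergents:
  p_0/q_0 = 29/1
  p_1/q_1 = 30/1
  p_2/q_2 = 569/19
  p_3/q_3 = 599/20
  p_4/q_4 = 35311/1179
  p_5/q_5 = 35910/1199
  p_6/q_6 = 681691/22761
q_5 = 1199 ≤ 3150 < 22761 = q_6, so the answer is 35910/1199.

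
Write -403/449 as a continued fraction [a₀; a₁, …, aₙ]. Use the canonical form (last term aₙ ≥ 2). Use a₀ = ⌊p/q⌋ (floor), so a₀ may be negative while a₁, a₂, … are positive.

-403 = -1×449 + 46
449 = 9×46 + 35
46 = 1×35 + 11
35 = 3×11 + 2
11 = 5×2 + 1
2 = 2×1 + 0  (stop)
So -403/449 = [-1; 9, 1, 3, 5, 2].

[-1; 9, 1, 3, 5, 2]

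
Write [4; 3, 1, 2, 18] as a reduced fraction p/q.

Fold from the inside: start with 18/1.
  2 + 1/18 = 37/18
  1 + 18/37 = 55/37
  3 + 37/55 = 202/55
  4 + 55/202 = 863/202

863/202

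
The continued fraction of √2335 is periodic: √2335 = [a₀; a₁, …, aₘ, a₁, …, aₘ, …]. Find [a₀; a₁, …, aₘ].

[48; 3, 9, 3, 96]

a₀ = ⌊√2335⌋ = 48.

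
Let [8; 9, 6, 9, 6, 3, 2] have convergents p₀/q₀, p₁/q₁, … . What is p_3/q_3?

4087/504

Using pₖ = aₖpₖ₋₁ + pₖ₋₂, qₖ = aₖqₖ₋₁ + qₖ₋₂ (with p₋₁=1, p₋₂=0, q₋₁=0, q₋₂=1):
  k=0: a=8, p=8, q=1
  k=1: a=9, p=73, q=9
  k=2: a=6, p=446, q=55
  k=3: a=9, p=4087, q=504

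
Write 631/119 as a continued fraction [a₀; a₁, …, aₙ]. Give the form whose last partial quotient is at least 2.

631 = 5×119 + 36
119 = 3×36 + 11
36 = 3×11 + 3
11 = 3×3 + 2
3 = 1×2 + 1
2 = 2×1 + 0  (stop)
So 631/119 = [5; 3, 3, 3, 1, 2].

[5; 3, 3, 3, 1, 2]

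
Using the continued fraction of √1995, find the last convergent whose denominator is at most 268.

√1995 = [44; 1, 1, 1, 88, …] (period length 4).
Convergents:
  p_0/q_0 = 44/1
  p_1/q_1 = 45/1
  p_2/q_2 = 89/2
  p_3/q_3 = 134/3
  p_4/q_4 = 11881/266
  p_5/q_5 = 12015/269
q_4 = 266 ≤ 268 < 269 = q_5, so the answer is 11881/266.

11881/266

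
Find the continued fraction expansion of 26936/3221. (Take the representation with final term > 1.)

[8; 2, 1, 3, 7, 1, 6, 5]

26936 = 8*3221 + 1168
3221 = 2*1168 + 885
1168 = 1*885 + 283
885 = 3*283 + 36
283 = 7*36 + 31
36 = 1*31 + 5
31 = 6*5 + 1
5 = 5*1 + 0  (stop)
So 26936/3221 = [8; 2, 1, 3, 7, 1, 6, 5].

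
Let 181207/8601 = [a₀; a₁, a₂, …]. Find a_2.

181207 = 21·8601 + 586   →  a_0 = 21
8601 = 14·586 + 397   →  a_1 = 14
586 = 1·397 + 189   →  a_2 = 1

1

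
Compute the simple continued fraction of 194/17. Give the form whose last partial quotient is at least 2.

194 = 11*17 + 7
17 = 2*7 + 3
7 = 2*3 + 1
3 = 3*1 + 0  (stop)
So 194/17 = [11; 2, 2, 3].

[11; 2, 2, 3]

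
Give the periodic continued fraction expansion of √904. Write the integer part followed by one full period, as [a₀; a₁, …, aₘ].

[30; 15, 60]

a₀ = ⌊√904⌋ = 30.
With m₀=0, d₀=1 and mₖ₊₁ = dₖaₖ − mₖ, dₖ₊₁ = (n − mₖ₊₁²)/dₖ, aₖ₊₁ = ⌊(a₀+mₖ₊₁)/dₖ₊₁⌋:
  k=1: m=30, d=4, a=15
  k=2: m=30, d=1, a=60
d=1 and a=2a₀=60 at k=2, so the next step gives (m, d) = (30, 4) again — its k=1 value — and the period has length 2.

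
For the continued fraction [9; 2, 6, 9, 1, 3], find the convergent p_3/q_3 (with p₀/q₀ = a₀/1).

1126/119

Using pₖ = aₖpₖ₋₁ + pₖ₋₂, qₖ = aₖqₖ₋₁ + qₖ₋₂ (with p₋₁=1, p₋₂=0, q₋₁=0, q₋₂=1):
  k=0: a=9, p=9, q=1
  k=1: a=2, p=19, q=2
  k=2: a=6, p=123, q=13
  k=3: a=9, p=1126, q=119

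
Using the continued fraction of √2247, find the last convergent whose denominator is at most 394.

7537/159

√2247 = [47; 2, 2, 15, 2, 2, 94, …] (period length 6).
Convergents:
  p_0/q_0 = 47/1
  p_1/q_1 = 95/2
  p_2/q_2 = 237/5
  p_3/q_3 = 3650/77
  p_4/q_4 = 7537/159
  p_5/q_5 = 18724/395
q_4 = 159 ≤ 394 < 395 = q_5, so the answer is 7537/159.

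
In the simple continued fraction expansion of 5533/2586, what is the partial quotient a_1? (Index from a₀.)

7

5533 = 2·2586 + 361   →  a_0 = 2
2586 = 7·361 + 59   →  a_1 = 7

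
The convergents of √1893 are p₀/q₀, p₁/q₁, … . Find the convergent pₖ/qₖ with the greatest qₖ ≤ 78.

2567/59

√1893 = [43; 1, 1, 28, 1, 1, 86, …] (period length 6).
Convergents:
  p_0/q_0 = 43/1
  p_1/q_1 = 44/1
  p_2/q_2 = 87/2
  p_3/q_3 = 2480/57
  p_4/q_4 = 2567/59
  p_5/q_5 = 5047/116
q_4 = 59 ≤ 78 < 116 = q_5, so the answer is 2567/59.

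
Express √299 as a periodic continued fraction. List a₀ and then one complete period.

[17; 3, 2, 3, 34]

a₀ = ⌊√299⌋ = 17.
With m₀=0, d₀=1 and mₖ₊₁ = dₖaₖ − mₖ, dₖ₊₁ = (n − mₖ₊₁²)/dₖ, aₖ₊₁ = ⌊(a₀+mₖ₊₁)/dₖ₊₁⌋:
  k=1: m=17, d=10, a=3
  k=2: m=13, d=13, a=2
  k=3: m=13, d=10, a=3
  k=4: m=17, d=1, a=34
d=1 and a=2a₀=34 at k=4, so the next step gives (m, d) = (17, 10) again — its k=1 value — and the period has length 4.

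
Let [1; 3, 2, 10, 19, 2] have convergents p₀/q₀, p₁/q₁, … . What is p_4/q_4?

1795/1394

Using pₖ = aₖpₖ₋₁ + pₖ₋₂, qₖ = aₖqₖ₋₁ + qₖ₋₂ (with p₋₁=1, p₋₂=0, q₋₁=0, q₋₂=1):
  k=0: a=1, p=1, q=1
  k=1: a=3, p=4, q=3
  k=2: a=2, p=9, q=7
  k=3: a=10, p=94, q=73
  k=4: a=19, p=1795, q=1394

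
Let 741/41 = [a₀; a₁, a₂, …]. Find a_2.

741 = 18·41 + 3   →  a_0 = 18
41 = 13·3 + 2   →  a_1 = 13
3 = 1·2 + 1   →  a_2 = 1

1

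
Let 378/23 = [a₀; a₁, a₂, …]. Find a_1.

2

378 = 16·23 + 10   →  a_0 = 16
23 = 2·10 + 3   →  a_1 = 2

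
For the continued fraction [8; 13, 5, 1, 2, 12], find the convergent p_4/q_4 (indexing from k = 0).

Using pₖ = aₖpₖ₋₁ + pₖ₋₂, qₖ = aₖqₖ₋₁ + qₖ₋₂ (with p₋₁=1, p₋₂=0, q₋₁=0, q₋₂=1):
  k=0: a=8, p=8, q=1
  k=1: a=13, p=105, q=13
  k=2: a=5, p=533, q=66
  k=3: a=1, p=638, q=79
  k=4: a=2, p=1809, q=224

1809/224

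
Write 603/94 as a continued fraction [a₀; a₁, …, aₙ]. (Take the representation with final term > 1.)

[6; 2, 2, 2, 3, 2]

603 = 6·94 + 39
94 = 2·39 + 16
39 = 2·16 + 7
16 = 2·7 + 2
7 = 3·2 + 1
2 = 2·1 + 0  (stop)
So 603/94 = [6; 2, 2, 2, 3, 2].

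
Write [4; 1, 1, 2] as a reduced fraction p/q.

Using pₖ = aₖpₖ₋₁ + pₖ₋₂ and qₖ = aₖqₖ₋₁ + qₖ₋₂:
  k=0: a=4, p=4, q=1
  k=1: a=1, p=5, q=1
  k=2: a=1, p=9, q=2
  k=3: a=2, p=23, q=5

23/5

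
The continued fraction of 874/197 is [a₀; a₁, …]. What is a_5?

874 = 4·197 + 86   →  a_0 = 4
197 = 2·86 + 25   →  a_1 = 2
86 = 3·25 + 11   →  a_2 = 3
25 = 2·11 + 3   →  a_3 = 2
11 = 3·3 + 2   →  a_4 = 3
3 = 1·2 + 1   →  a_5 = 1

1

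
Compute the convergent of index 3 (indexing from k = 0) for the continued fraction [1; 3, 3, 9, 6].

121/93

Using pₖ = aₖpₖ₋₁ + pₖ₋₂, qₖ = aₖqₖ₋₁ + qₖ₋₂ (with p₋₁=1, p₋₂=0, q₋₁=0, q₋₂=1):
  k=0: a=1, p=1, q=1
  k=1: a=3, p=4, q=3
  k=2: a=3, p=13, q=10
  k=3: a=9, p=121, q=93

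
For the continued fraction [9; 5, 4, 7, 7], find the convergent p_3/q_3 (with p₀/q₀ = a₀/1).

1397/152

Using pₖ = aₖpₖ₋₁ + pₖ₋₂, qₖ = aₖqₖ₋₁ + qₖ₋₂ (with p₋₁=1, p₋₂=0, q₋₁=0, q₋₂=1):
  k=0: a=9, p=9, q=1
  k=1: a=5, p=46, q=5
  k=2: a=4, p=193, q=21
  k=3: a=7, p=1397, q=152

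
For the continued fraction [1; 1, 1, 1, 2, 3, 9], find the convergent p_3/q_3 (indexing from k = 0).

Using pₖ = aₖpₖ₋₁ + pₖ₋₂, qₖ = aₖqₖ₋₁ + qₖ₋₂ (with p₋₁=1, p₋₂=0, q₋₁=0, q₋₂=1):
  k=0: a=1, p=1, q=1
  k=1: a=1, p=2, q=1
  k=2: a=1, p=3, q=2
  k=3: a=1, p=5, q=3

5/3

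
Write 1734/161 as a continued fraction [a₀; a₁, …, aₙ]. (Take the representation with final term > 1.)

[10; 1, 3, 2, 1, 5, 2]

1734 = 10×161 + 124
161 = 1×124 + 37
124 = 3×37 + 13
37 = 2×13 + 11
13 = 1×11 + 2
11 = 5×2 + 1
2 = 2×1 + 0  (stop)
So 1734/161 = [10; 1, 3, 2, 1, 5, 2].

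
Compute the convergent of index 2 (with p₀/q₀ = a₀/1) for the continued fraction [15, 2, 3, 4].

108/7

Using pₖ = aₖpₖ₋₁ + pₖ₋₂, qₖ = aₖqₖ₋₁ + qₖ₋₂ (with p₋₁=1, p₋₂=0, q₋₁=0, q₋₂=1):
  k=0: a=15, p=15, q=1
  k=1: a=2, p=31, q=2
  k=2: a=3, p=108, q=7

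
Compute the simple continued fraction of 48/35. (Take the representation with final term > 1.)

[1; 2, 1, 2, 4]

48 = 1×35 + 13
35 = 2×13 + 9
13 = 1×9 + 4
9 = 2×4 + 1
4 = 4×1 + 0  (stop)
So 48/35 = [1; 2, 1, 2, 4].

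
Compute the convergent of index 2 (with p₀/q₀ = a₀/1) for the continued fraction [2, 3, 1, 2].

Using pₖ = aₖpₖ₋₁ + pₖ₋₂, qₖ = aₖqₖ₋₁ + qₖ₋₂ (with p₋₁=1, p₋₂=0, q₋₁=0, q₋₂=1):
  k=0: a=2, p=2, q=1
  k=1: a=3, p=7, q=3
  k=2: a=1, p=9, q=4

9/4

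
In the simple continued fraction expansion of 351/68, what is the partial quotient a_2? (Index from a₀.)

5

351 = 5·68 + 11   →  a_0 = 5
68 = 6·11 + 2   →  a_1 = 6
11 = 5·2 + 1   →  a_2 = 5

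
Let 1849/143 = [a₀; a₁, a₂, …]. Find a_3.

1849 = 12·143 + 133   →  a_0 = 12
143 = 1·133 + 10   →  a_1 = 1
133 = 13·10 + 3   →  a_2 = 13
10 = 3·3 + 1   →  a_3 = 3

3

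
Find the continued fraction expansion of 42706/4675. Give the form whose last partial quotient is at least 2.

42706 = 9·4675 + 631
4675 = 7·631 + 258
631 = 2·258 + 115
258 = 2·115 + 28
115 = 4·28 + 3
28 = 9·3 + 1
3 = 3·1 + 0  (stop)
So 42706/4675 = [9; 7, 2, 2, 4, 9, 3].

[9; 7, 2, 2, 4, 9, 3]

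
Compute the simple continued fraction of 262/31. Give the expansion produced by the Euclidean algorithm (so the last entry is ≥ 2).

262 = 8×31 + 14
31 = 2×14 + 3
14 = 4×3 + 2
3 = 1×2 + 1
2 = 2×1 + 0  (stop)
So 262/31 = [8; 2, 4, 1, 2].

[8; 2, 4, 1, 2]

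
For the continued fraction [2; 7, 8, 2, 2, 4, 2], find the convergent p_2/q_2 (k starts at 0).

Using pₖ = aₖpₖ₋₁ + pₖ₋₂, qₖ = aₖqₖ₋₁ + qₖ₋₂ (with p₋₁=1, p₋₂=0, q₋₁=0, q₋₂=1):
  k=0: a=2, p=2, q=1
  k=1: a=7, p=15, q=7
  k=2: a=8, p=122, q=57

122/57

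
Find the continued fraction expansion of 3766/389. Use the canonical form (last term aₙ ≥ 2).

3766 = 9·389 + 265
389 = 1·265 + 124
265 = 2·124 + 17
124 = 7·17 + 5
17 = 3·5 + 2
5 = 2·2 + 1
2 = 2·1 + 0  (stop)
So 3766/389 = [9; 1, 2, 7, 3, 2, 2].

[9; 1, 2, 7, 3, 2, 2]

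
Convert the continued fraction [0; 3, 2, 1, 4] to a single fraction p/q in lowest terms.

Using pₖ = aₖpₖ₋₁ + pₖ₋₂ and qₖ = aₖqₖ₋₁ + qₖ₋₂:
  k=0: a=0, p=0, q=1
  k=1: a=3, p=1, q=3
  k=2: a=2, p=2, q=7
  k=3: a=1, p=3, q=10
  k=4: a=4, p=14, q=47

14/47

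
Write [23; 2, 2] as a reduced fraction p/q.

Using pₖ = aₖpₖ₋₁ + pₖ₋₂ and qₖ = aₖqₖ₋₁ + qₖ₋₂:
  k=0: a=23, p=23, q=1
  k=1: a=2, p=47, q=2
  k=2: a=2, p=117, q=5

117/5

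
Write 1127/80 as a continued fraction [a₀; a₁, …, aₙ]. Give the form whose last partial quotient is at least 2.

[14; 11, 2, 3]

1127 = 14*80 + 7
80 = 11*7 + 3
7 = 2*3 + 1
3 = 3*1 + 0  (stop)
So 1127/80 = [14; 11, 2, 3].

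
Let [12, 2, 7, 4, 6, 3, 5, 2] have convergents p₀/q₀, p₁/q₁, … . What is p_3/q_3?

773/62

Using pₖ = aₖpₖ₋₁ + pₖ₋₂, qₖ = aₖqₖ₋₁ + qₖ₋₂ (with p₋₁=1, p₋₂=0, q₋₁=0, q₋₂=1):
  k=0: a=12, p=12, q=1
  k=1: a=2, p=25, q=2
  k=2: a=7, p=187, q=15
  k=3: a=4, p=773, q=62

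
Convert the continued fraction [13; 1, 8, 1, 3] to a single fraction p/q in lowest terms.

Fold from the inside: start with 3/1.
  1 + 1/3 = 4/3
  8 + 3/4 = 35/4
  1 + 4/35 = 39/35
  13 + 35/39 = 542/39

542/39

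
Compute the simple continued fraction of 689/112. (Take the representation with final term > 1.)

689 = 6*112 + 17
112 = 6*17 + 10
17 = 1*10 + 7
10 = 1*7 + 3
7 = 2*3 + 1
3 = 3*1 + 0  (stop)
So 689/112 = [6; 6, 1, 1, 2, 3].

[6; 6, 1, 1, 2, 3]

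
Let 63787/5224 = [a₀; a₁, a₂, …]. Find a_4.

63787 = 12·5224 + 1099   →  a_0 = 12
5224 = 4·1099 + 828   →  a_1 = 4
1099 = 1·828 + 271   →  a_2 = 1
828 = 3·271 + 15   →  a_3 = 3
271 = 18·15 + 1   →  a_4 = 18

18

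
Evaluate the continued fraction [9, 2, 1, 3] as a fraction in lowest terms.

103/11

Using pₖ = aₖpₖ₋₁ + pₖ₋₂ and qₖ = aₖqₖ₋₁ + qₖ₋₂:
  k=0: a=9, p=9, q=1
  k=1: a=2, p=19, q=2
  k=2: a=1, p=28, q=3
  k=3: a=3, p=103, q=11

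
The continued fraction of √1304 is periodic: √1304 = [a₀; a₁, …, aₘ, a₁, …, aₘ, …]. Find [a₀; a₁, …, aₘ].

[36; 9, 72]

a₀ = ⌊√1304⌋ = 36.
With m₀=0, d₀=1 and mₖ₊₁ = dₖaₖ − mₖ, dₖ₊₁ = (n − mₖ₊₁²)/dₖ, aₖ₊₁ = ⌊(a₀+mₖ₊₁)/dₖ₊₁⌋:
  k=1: m=36, d=8, a=9
  k=2: m=36, d=1, a=72
d=1 and a=2a₀=72 at k=2, so the next step gives (m, d) = (36, 8) again — its k=1 value — and the period has length 2.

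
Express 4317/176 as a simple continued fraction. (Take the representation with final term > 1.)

4317 = 24·176 + 93
176 = 1·93 + 83
93 = 1·83 + 10
83 = 8·10 + 3
10 = 3·3 + 1
3 = 3·1 + 0  (stop)
So 4317/176 = [24; 1, 1, 8, 3, 3].

[24; 1, 1, 8, 3, 3]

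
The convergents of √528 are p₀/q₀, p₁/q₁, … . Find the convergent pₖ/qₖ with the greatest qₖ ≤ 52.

1057/46

√528 = [22; 1, 44, …] (period length 2).
Convergents:
  p_0/q_0 = 22/1
  p_1/q_1 = 23/1
  p_2/q_2 = 1034/45
  p_3/q_3 = 1057/46
  p_4/q_4 = 47542/2069
q_3 = 46 ≤ 52 < 2069 = q_4, so the answer is 1057/46.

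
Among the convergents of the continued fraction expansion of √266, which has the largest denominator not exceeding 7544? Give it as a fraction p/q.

√266 = [16; 3, 4, 3, 32, …] (period length 4).
Convergents:
  p_0/q_0 = 16/1
  p_1/q_1 = 49/3
  p_2/q_2 = 212/13
  p_3/q_3 = 685/42
  p_4/q_4 = 22132/1357
  p_5/q_5 = 67081/4113
  p_6/q_6 = 290456/17809
q_5 = 4113 ≤ 7544 < 17809 = q_6, so the answer is 67081/4113.

67081/4113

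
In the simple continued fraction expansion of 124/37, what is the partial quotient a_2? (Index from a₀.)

1

124 = 3·37 + 13   →  a_0 = 3
37 = 2·13 + 11   →  a_1 = 2
13 = 1·11 + 2   →  a_2 = 1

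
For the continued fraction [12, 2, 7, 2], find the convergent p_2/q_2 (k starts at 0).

Using pₖ = aₖpₖ₋₁ + pₖ₋₂, qₖ = aₖqₖ₋₁ + qₖ₋₂ (with p₋₁=1, p₋₂=0, q₋₁=0, q₋₂=1):
  k=0: a=12, p=12, q=1
  k=1: a=2, p=25, q=2
  k=2: a=7, p=187, q=15

187/15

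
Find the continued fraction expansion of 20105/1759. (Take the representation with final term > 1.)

20105 = 11*1759 + 756
1759 = 2*756 + 247
756 = 3*247 + 15
247 = 16*15 + 7
15 = 2*7 + 1
7 = 7*1 + 0  (stop)
So 20105/1759 = [11; 2, 3, 16, 2, 7].

[11; 2, 3, 16, 2, 7]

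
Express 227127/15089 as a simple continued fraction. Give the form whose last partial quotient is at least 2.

227127 = 15*15089 + 792
15089 = 19*792 + 41
792 = 19*41 + 13
41 = 3*13 + 2
13 = 6*2 + 1
2 = 2*1 + 0  (stop)
So 227127/15089 = [15; 19, 19, 3, 6, 2].

[15; 19, 19, 3, 6, 2]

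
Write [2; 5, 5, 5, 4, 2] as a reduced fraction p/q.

2778/1267

Fold from the inside: start with 2/1.
  4 + 1/2 = 9/2
  5 + 2/9 = 47/9
  5 + 9/47 = 244/47
  5 + 47/244 = 1267/244
  2 + 244/1267 = 2778/1267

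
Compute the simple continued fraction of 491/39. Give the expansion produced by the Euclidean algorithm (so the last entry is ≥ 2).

491 = 12×39 + 23
39 = 1×23 + 16
23 = 1×16 + 7
16 = 2×7 + 2
7 = 3×2 + 1
2 = 2×1 + 0  (stop)
So 491/39 = [12; 1, 1, 2, 3, 2].

[12; 1, 1, 2, 3, 2]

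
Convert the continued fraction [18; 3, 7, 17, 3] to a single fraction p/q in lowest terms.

Using pₖ = aₖpₖ₋₁ + pₖ₋₂ and qₖ = aₖqₖ₋₁ + qₖ₋₂:
  k=0: a=18, p=18, q=1
  k=1: a=3, p=55, q=3
  k=2: a=7, p=403, q=22
  k=3: a=17, p=6906, q=377
  k=4: a=3, p=21121, q=1153

21121/1153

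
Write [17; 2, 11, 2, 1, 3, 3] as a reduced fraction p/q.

14927/854

Fold from the inside: start with 3/1.
  3 + 1/3 = 10/3
  1 + 3/10 = 13/10
  2 + 10/13 = 36/13
  11 + 13/36 = 409/36
  2 + 36/409 = 854/409
  17 + 409/854 = 14927/854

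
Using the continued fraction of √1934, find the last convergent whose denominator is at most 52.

1935/44

√1934 = [43; 1, 42, 1, 86, …] (period length 4).
Convergents:
  p_0/q_0 = 43/1
  p_1/q_1 = 44/1
  p_2/q_2 = 1891/43
  p_3/q_3 = 1935/44
  p_4/q_4 = 168301/3827
q_3 = 44 ≤ 52 < 3827 = q_4, so the answer is 1935/44.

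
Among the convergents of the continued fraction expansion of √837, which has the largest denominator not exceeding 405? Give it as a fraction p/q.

11312/391

√837 = [28; 1, 13, 2, 13, 1, 56, …] (period length 6).
Convergents:
  p_0/q_0 = 28/1
  p_1/q_1 = 29/1
  p_2/q_2 = 405/14
  p_3/q_3 = 839/29
  p_4/q_4 = 11312/391
  p_5/q_5 = 12151/420
q_4 = 391 ≤ 405 < 420 = q_5, so the answer is 11312/391.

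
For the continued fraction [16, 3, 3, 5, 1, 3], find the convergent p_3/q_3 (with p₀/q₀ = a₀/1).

Using pₖ = aₖpₖ₋₁ + pₖ₋₂, qₖ = aₖqₖ₋₁ + qₖ₋₂ (with p₋₁=1, p₋₂=0, q₋₁=0, q₋₂=1):
  k=0: a=16, p=16, q=1
  k=1: a=3, p=49, q=3
  k=2: a=3, p=163, q=10
  k=3: a=5, p=864, q=53

864/53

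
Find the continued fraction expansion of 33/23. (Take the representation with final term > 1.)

33 = 1×23 + 10
23 = 2×10 + 3
10 = 3×3 + 1
3 = 3×1 + 0  (stop)
So 33/23 = [1; 2, 3, 3].

[1; 2, 3, 3]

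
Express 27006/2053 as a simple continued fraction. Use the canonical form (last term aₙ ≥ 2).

[13; 6, 2, 10, 15]

27006 = 13×2053 + 317
2053 = 6×317 + 151
317 = 2×151 + 15
151 = 10×15 + 1
15 = 15×1 + 0  (stop)
So 27006/2053 = [13; 6, 2, 10, 15].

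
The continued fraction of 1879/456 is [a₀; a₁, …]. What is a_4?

1879 = 4·456 + 55   →  a_0 = 4
456 = 8·55 + 16   →  a_1 = 8
55 = 3·16 + 7   →  a_2 = 3
16 = 2·7 + 2   →  a_3 = 2
7 = 3·2 + 1   →  a_4 = 3

3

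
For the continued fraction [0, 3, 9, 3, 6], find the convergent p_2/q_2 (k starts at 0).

Using pₖ = aₖpₖ₋₁ + pₖ₋₂, qₖ = aₖqₖ₋₁ + qₖ₋₂ (with p₋₁=1, p₋₂=0, q₋₁=0, q₋₂=1):
  k=0: a=0, p=0, q=1
  k=1: a=3, p=1, q=3
  k=2: a=9, p=9, q=28

9/28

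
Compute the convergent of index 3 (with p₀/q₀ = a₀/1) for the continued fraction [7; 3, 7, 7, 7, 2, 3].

Using pₖ = aₖpₖ₋₁ + pₖ₋₂, qₖ = aₖqₖ₋₁ + qₖ₋₂ (with p₋₁=1, p₋₂=0, q₋₁=0, q₋₂=1):
  k=0: a=7, p=7, q=1
  k=1: a=3, p=22, q=3
  k=2: a=7, p=161, q=22
  k=3: a=7, p=1149, q=157

1149/157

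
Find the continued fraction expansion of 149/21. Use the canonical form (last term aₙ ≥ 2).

[7; 10, 2]

149 = 7*21 + 2
21 = 10*2 + 1
2 = 2*1 + 0  (stop)
So 149/21 = [7; 10, 2].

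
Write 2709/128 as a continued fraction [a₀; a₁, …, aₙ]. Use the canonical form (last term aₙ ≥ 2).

[21; 6, 10, 2]

2709 = 21*128 + 21
128 = 6*21 + 2
21 = 10*2 + 1
2 = 2*1 + 0  (stop)
So 2709/128 = [21; 6, 10, 2].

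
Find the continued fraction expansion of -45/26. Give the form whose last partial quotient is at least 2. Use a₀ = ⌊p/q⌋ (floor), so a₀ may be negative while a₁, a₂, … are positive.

-45 = -2*26 + 7
26 = 3*7 + 5
7 = 1*5 + 2
5 = 2*2 + 1
2 = 2*1 + 0  (stop)
So -45/26 = [-2; 3, 1, 2, 2].

[-2; 3, 1, 2, 2]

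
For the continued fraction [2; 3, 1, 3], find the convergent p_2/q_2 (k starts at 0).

Using pₖ = aₖpₖ₋₁ + pₖ₋₂, qₖ = aₖqₖ₋₁ + qₖ₋₂ (with p₋₁=1, p₋₂=0, q₋₁=0, q₋₂=1):
  k=0: a=2, p=2, q=1
  k=1: a=3, p=7, q=3
  k=2: a=1, p=9, q=4

9/4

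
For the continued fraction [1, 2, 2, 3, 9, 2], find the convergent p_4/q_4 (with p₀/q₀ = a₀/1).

Using pₖ = aₖpₖ₋₁ + pₖ₋₂, qₖ = aₖqₖ₋₁ + qₖ₋₂ (with p₋₁=1, p₋₂=0, q₋₁=0, q₋₂=1):
  k=0: a=1, p=1, q=1
  k=1: a=2, p=3, q=2
  k=2: a=2, p=7, q=5
  k=3: a=3, p=24, q=17
  k=4: a=9, p=223, q=158

223/158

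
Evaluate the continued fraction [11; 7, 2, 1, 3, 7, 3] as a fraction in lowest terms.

Using pₖ = aₖpₖ₋₁ + pₖ₋₂ and qₖ = aₖqₖ₋₁ + qₖ₋₂:
  k=0: a=11, p=11, q=1
  k=1: a=7, p=78, q=7
  k=2: a=2, p=167, q=15
  k=3: a=1, p=245, q=22
  k=4: a=3, p=902, q=81
  k=5: a=7, p=6559, q=589
  k=6: a=3, p=20579, q=1848

20579/1848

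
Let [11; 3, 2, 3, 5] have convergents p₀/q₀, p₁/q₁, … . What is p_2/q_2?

79/7

Using pₖ = aₖpₖ₋₁ + pₖ₋₂, qₖ = aₖqₖ₋₁ + qₖ₋₂ (with p₋₁=1, p₋₂=0, q₋₁=0, q₋₂=1):
  k=0: a=11, p=11, q=1
  k=1: a=3, p=34, q=3
  k=2: a=2, p=79, q=7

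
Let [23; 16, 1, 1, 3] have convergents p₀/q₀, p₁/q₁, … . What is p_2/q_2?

Using pₖ = aₖpₖ₋₁ + pₖ₋₂, qₖ = aₖqₖ₋₁ + qₖ₋₂ (with p₋₁=1, p₋₂=0, q₋₁=0, q₋₂=1):
  k=0: a=23, p=23, q=1
  k=1: a=16, p=369, q=16
  k=2: a=1, p=392, q=17

392/17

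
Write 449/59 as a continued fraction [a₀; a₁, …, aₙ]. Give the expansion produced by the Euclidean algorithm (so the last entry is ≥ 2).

[7; 1, 1, 1, 1, 3, 3]

449 = 7×59 + 36
59 = 1×36 + 23
36 = 1×23 + 13
23 = 1×13 + 10
13 = 1×10 + 3
10 = 3×3 + 1
3 = 3×1 + 0  (stop)
So 449/59 = [7; 1, 1, 1, 1, 3, 3].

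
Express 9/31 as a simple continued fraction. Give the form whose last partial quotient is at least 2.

[0; 3, 2, 4]

9 = 0×31 + 9
31 = 3×9 + 4
9 = 2×4 + 1
4 = 4×1 + 0  (stop)
So 9/31 = [0; 3, 2, 4].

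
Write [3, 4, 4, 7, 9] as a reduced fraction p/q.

Fold from the inside: start with 9/1.
  7 + 1/9 = 64/9
  4 + 9/64 = 265/64
  4 + 64/265 = 1124/265
  3 + 265/1124 = 3637/1124

3637/1124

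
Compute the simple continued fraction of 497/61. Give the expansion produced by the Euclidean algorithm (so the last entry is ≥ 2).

[8; 6, 1, 3, 2]

497 = 8×61 + 9
61 = 6×9 + 7
9 = 1×7 + 2
7 = 3×2 + 1
2 = 2×1 + 0  (stop)
So 497/61 = [8; 6, 1, 3, 2].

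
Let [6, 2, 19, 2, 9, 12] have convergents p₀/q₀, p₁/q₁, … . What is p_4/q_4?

Using pₖ = aₖpₖ₋₁ + pₖ₋₂, qₖ = aₖqₖ₋₁ + qₖ₋₂ (with p₋₁=1, p₋₂=0, q₋₁=0, q₋₂=1):
  k=0: a=6, p=6, q=1
  k=1: a=2, p=13, q=2
  k=2: a=19, p=253, q=39
  k=3: a=2, p=519, q=80
  k=4: a=9, p=4924, q=759

4924/759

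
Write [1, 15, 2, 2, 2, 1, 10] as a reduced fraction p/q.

Using pₖ = aₖpₖ₋₁ + pₖ₋₂ and qₖ = aₖqₖ₋₁ + qₖ₋₂:
  k=0: a=1, p=1, q=1
  k=1: a=15, p=16, q=15
  k=2: a=2, p=33, q=31
  k=3: a=2, p=82, q=77
  k=4: a=2, p=197, q=185
  k=5: a=1, p=279, q=262
  k=6: a=10, p=2987, q=2805

2987/2805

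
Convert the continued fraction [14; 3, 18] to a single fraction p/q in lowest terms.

Fold from the inside: start with 18/1.
  3 + 1/18 = 55/18
  14 + 18/55 = 788/55

788/55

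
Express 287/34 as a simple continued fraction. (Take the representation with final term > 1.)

287 = 8·34 + 15
34 = 2·15 + 4
15 = 3·4 + 3
4 = 1·3 + 1
3 = 3·1 + 0  (stop)
So 287/34 = [8; 2, 3, 1, 3].

[8; 2, 3, 1, 3]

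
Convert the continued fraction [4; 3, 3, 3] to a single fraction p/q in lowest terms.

Fold from the inside: start with 3/1.
  3 + 1/3 = 10/3
  3 + 3/10 = 33/10
  4 + 10/33 = 142/33

142/33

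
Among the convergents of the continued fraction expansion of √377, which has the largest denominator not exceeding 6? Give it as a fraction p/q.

97/5

√377 = [19; 2, 2, 2, 38, …] (period length 4).
Convergents:
  p_0/q_0 = 19/1
  p_1/q_1 = 39/2
  p_2/q_2 = 97/5
  p_3/q_3 = 233/12
q_2 = 5 ≤ 6 < 12 = q_3, so the answer is 97/5.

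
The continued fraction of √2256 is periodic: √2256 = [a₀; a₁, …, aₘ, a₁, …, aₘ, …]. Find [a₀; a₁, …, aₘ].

a₀ = ⌊√2256⌋ = 47.
With m₀=0, d₀=1 and mₖ₊₁ = dₖaₖ − mₖ, dₖ₊₁ = (n − mₖ₊₁²)/dₖ, aₖ₊₁ = ⌊(a₀+mₖ₊₁)/dₖ₊₁⌋:
  k=1: m=47, d=47, a=2
  k=2: m=47, d=1, a=94
d=1 and a=2a₀=94 at k=2, so the next step gives (m, d) = (47, 47) again — its k=1 value — and the period has length 2.

[47; 2, 94]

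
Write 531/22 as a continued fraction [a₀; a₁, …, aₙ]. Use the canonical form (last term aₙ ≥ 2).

531 = 24×22 + 3
22 = 7×3 + 1
3 = 3×1 + 0  (stop)
So 531/22 = [24; 7, 3].

[24; 7, 3]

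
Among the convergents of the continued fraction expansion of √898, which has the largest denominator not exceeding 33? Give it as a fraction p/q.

899/30

√898 = [29; 1, 28, 1, 58, …] (period length 4).
Convergents:
  p_0/q_0 = 29/1
  p_1/q_1 = 30/1
  p_2/q_2 = 869/29
  p_3/q_3 = 899/30
  p_4/q_4 = 53011/1769
q_3 = 30 ≤ 33 < 1769 = q_4, so the answer is 899/30.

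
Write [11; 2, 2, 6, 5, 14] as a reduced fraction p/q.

Fold from the inside: start with 14/1.
  5 + 1/14 = 71/14
  6 + 14/71 = 440/71
  2 + 71/440 = 951/440
  2 + 440/951 = 2342/951
  11 + 951/2342 = 26713/2342

26713/2342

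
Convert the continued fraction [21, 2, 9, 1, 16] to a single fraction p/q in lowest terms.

7624/355

Using pₖ = aₖpₖ₋₁ + pₖ₋₂ and qₖ = aₖqₖ₋₁ + qₖ₋₂:
  k=0: a=21, p=21, q=1
  k=1: a=2, p=43, q=2
  k=2: a=9, p=408, q=19
  k=3: a=1, p=451, q=21
  k=4: a=16, p=7624, q=355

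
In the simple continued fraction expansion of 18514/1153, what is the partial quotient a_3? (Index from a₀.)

7

18514 = 16·1153 + 66   →  a_0 = 16
1153 = 17·66 + 31   →  a_1 = 17
66 = 2·31 + 4   →  a_2 = 2
31 = 7·4 + 3   →  a_3 = 7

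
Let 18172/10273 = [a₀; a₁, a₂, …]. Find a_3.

18172 = 1·10273 + 7899   →  a_0 = 1
10273 = 1·7899 + 2374   →  a_1 = 1
7899 = 3·2374 + 777   →  a_2 = 3
2374 = 3·777 + 43   →  a_3 = 3

3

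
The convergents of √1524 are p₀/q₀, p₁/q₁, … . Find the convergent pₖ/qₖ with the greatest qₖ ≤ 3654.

√1524 = [39; 26, 78, …] (period length 2).
Convergents:
  p_0/q_0 = 39/1
  p_1/q_1 = 1015/26
  p_2/q_2 = 79209/2029
  p_3/q_3 = 2060449/52780
q_2 = 2029 ≤ 3654 < 52780 = q_3, so the answer is 79209/2029.

79209/2029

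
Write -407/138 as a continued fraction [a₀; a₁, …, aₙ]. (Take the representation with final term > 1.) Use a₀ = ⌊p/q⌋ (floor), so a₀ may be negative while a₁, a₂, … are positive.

-407 = -3*138 + 7
138 = 19*7 + 5
7 = 1*5 + 2
5 = 2*2 + 1
2 = 2*1 + 0  (stop)
So -407/138 = [-3; 19, 1, 2, 2].

[-3; 19, 1, 2, 2]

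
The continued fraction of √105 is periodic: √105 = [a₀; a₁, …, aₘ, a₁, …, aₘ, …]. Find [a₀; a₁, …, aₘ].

a₀ = ⌊√105⌋ = 10.
With m₀=0, d₀=1 and mₖ₊₁ = dₖaₖ − mₖ, dₖ₊₁ = (n − mₖ₊₁²)/dₖ, aₖ₊₁ = ⌊(a₀+mₖ₊₁)/dₖ₊₁⌋:
  k=1: m=10, d=5, a=4
  k=2: m=10, d=1, a=20
d=1 and a=2a₀=20 at k=2, so the next step gives (m, d) = (10, 5) again — its k=1 value — and the period has length 2.

[10; 4, 20]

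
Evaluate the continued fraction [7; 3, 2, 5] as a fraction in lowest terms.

277/38

Using pₖ = aₖpₖ₋₁ + pₖ₋₂ and qₖ = aₖqₖ₋₁ + qₖ₋₂:
  k=0: a=7, p=7, q=1
  k=1: a=3, p=22, q=3
  k=2: a=2, p=51, q=7
  k=3: a=5, p=277, q=38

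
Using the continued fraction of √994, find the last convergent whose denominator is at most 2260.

70969/2251

√994 = [31; 1, 1, 8, 1, 1, 62, …] (period length 6).
Convergents:
  p_0/q_0 = 31/1
  p_1/q_1 = 32/1
  p_2/q_2 = 63/2
  p_3/q_3 = 536/17
  p_4/q_4 = 599/19
  p_5/q_5 = 1135/36
  p_6/q_6 = 70969/2251
  p_7/q_7 = 72104/2287
q_6 = 2251 ≤ 2260 < 2287 = q_7, so the answer is 70969/2251.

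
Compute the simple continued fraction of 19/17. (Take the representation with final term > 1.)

19 = 1*17 + 2
17 = 8*2 + 1
2 = 2*1 + 0  (stop)
So 19/17 = [1; 8, 2].

[1; 8, 2]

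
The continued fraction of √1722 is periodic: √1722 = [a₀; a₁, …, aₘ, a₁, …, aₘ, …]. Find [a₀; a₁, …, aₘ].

a₀ = ⌊√1722⌋ = 41.
With m₀=0, d₀=1 and mₖ₊₁ = dₖaₖ − mₖ, dₖ₊₁ = (n − mₖ₊₁²)/dₖ, aₖ₊₁ = ⌊(a₀+mₖ₊₁)/dₖ₊₁⌋:
  k=1: m=41, d=41, a=2
  k=2: m=41, d=1, a=82
d=1 and a=2a₀=82 at k=2, so the next step gives (m, d) = (41, 41) again — its k=1 value — and the period has length 2.

[41; 2, 82]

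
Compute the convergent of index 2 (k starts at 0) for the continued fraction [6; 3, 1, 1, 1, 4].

25/4

Using pₖ = aₖpₖ₋₁ + pₖ₋₂, qₖ = aₖqₖ₋₁ + qₖ₋₂ (with p₋₁=1, p₋₂=0, q₋₁=0, q₋₂=1):
  k=0: a=6, p=6, q=1
  k=1: a=3, p=19, q=3
  k=2: a=1, p=25, q=4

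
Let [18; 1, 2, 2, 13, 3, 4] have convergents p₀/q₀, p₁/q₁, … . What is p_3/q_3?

Using pₖ = aₖpₖ₋₁ + pₖ₋₂, qₖ = aₖqₖ₋₁ + qₖ₋₂ (with p₋₁=1, p₋₂=0, q₋₁=0, q₋₂=1):
  k=0: a=18, p=18, q=1
  k=1: a=1, p=19, q=1
  k=2: a=2, p=56, q=3
  k=3: a=2, p=131, q=7

131/7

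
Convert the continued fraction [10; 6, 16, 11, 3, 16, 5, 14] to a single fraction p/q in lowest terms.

39537447/3889583

Fold from the inside: start with 14/1.
  5 + 1/14 = 71/14
  16 + 14/71 = 1150/71
  3 + 71/1150 = 3521/1150
  11 + 1150/3521 = 39881/3521
  16 + 3521/39881 = 641617/39881
  6 + 39881/641617 = 3889583/641617
  10 + 641617/3889583 = 39537447/3889583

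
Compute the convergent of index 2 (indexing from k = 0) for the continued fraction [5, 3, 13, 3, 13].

213/40

Using pₖ = aₖpₖ₋₁ + pₖ₋₂, qₖ = aₖqₖ₋₁ + qₖ₋₂ (with p₋₁=1, p₋₂=0, q₋₁=0, q₋₂=1):
  k=0: a=5, p=5, q=1
  k=1: a=3, p=16, q=3
  k=2: a=13, p=213, q=40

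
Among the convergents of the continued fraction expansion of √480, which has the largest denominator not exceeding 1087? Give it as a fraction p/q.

10582/483

√480 = [21; 1, 9, 1, 42, …] (period length 4).
Convergents:
  p_0/q_0 = 21/1
  p_1/q_1 = 22/1
  p_2/q_2 = 219/10
  p_3/q_3 = 241/11
  p_4/q_4 = 10341/472
  p_5/q_5 = 10582/483
  p_6/q_6 = 105579/4819
q_5 = 483 ≤ 1087 < 4819 = q_6, so the answer is 10582/483.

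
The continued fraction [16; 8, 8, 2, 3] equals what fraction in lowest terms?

7723/479

Using pₖ = aₖpₖ₋₁ + pₖ₋₂ and qₖ = aₖqₖ₋₁ + qₖ₋₂:
  k=0: a=16, p=16, q=1
  k=1: a=8, p=129, q=8
  k=2: a=8, p=1048, q=65
  k=3: a=2, p=2225, q=138
  k=4: a=3, p=7723, q=479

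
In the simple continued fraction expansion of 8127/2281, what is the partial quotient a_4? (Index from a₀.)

8127 = 3·2281 + 1284   →  a_0 = 3
2281 = 1·1284 + 997   →  a_1 = 1
1284 = 1·997 + 287   →  a_2 = 1
997 = 3·287 + 136   →  a_3 = 3
287 = 2·136 + 15   →  a_4 = 2

2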